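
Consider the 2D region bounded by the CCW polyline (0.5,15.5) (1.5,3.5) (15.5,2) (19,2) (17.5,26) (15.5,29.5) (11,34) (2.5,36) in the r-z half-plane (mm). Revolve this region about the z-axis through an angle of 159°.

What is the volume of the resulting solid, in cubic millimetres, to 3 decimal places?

Volume = 13395.280 mm³

Profile (r,z), 8 vertices: (0.5,15.5) (1.5,3.5) (15.5,2) (19,2) (17.5,26) (15.5,29.5) (11,34) (2.5,36)
edge 0: (0.5,15.5)→(1.5,3.5)  cross = 0.5·3.5 − 1.5·15.5 = -21.5000; (r_i+r_j)·cross = 2·-21.5000 = -43.0000
edge 1: (1.5,3.5)→(15.5,2)  cross = 1.5·2 − 15.5·3.5 = -51.2500; (r_i+r_j)·cross = 17·-51.2500 = -871.2500
edge 2: (15.5,2)→(19,2)  cross = 15.5·2 − 19·2 = -7.0000; (r_i+r_j)·cross = 34.5·-7.0000 = -241.5000
edge 3: (19,2)→(17.5,26)  cross = 19·26 − 17.5·2 = 459.0000; (r_i+r_j)·cross = 36.5·459.0000 = 16753.5000
edge 4: (17.5,26)→(15.5,29.5)  cross = 17.5·29.5 − 15.5·26 = 113.2500; (r_i+r_j)·cross = 33·113.2500 = 3737.2500
edge 5: (15.5,29.5)→(11,34)  cross = 15.5·34 − 11·29.5 = 202.5000; (r_i+r_j)·cross = 26.5·202.5000 = 5366.2500
edge 6: (11,34)→(2.5,36)  cross = 11·36 − 2.5·34 = 311.0000; (r_i+r_j)·cross = 13.5·311.0000 = 4198.5000
edge 7: (2.5,36)→(0.5,15.5)  cross = 2.5·15.5 − 0.5·36 = 20.7500; (r_i+r_j)·cross = 3·20.7500 = 62.2500
Σcross = 1026.7500 → A = |Σcross|/2 = 513.3750 mm²
Σ(r_i+r_j)·cross = 28962.0000 → first moment M = |Σ|/6 = 4827.0000
R_c = M/A = 4827.0000/513.3750 = 9.4025 mm
θ = 159° = 2.775074 rad
V = θ·R_c·A = 2.775074·9.4025·513.3750 = 13395.280 mm³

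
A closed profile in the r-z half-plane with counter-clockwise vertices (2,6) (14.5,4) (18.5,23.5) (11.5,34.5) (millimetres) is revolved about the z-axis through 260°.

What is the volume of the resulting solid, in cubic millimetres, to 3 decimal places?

Profile (r,z), 4 vertices: (2,6) (14.5,4) (18.5,23.5) (11.5,34.5)
edge 0: (2,6)→(14.5,4)  cross = 2·4 − 14.5·6 = -79.0000; (r_i+r_j)·cross = 16.5·-79.0000 = -1303.5000
edge 1: (14.5,4)→(18.5,23.5)  cross = 14.5·23.5 − 18.5·4 = 266.7500; (r_i+r_j)·cross = 33·266.7500 = 8802.7500
edge 2: (18.5,23.5)→(11.5,34.5)  cross = 18.5·34.5 − 11.5·23.5 = 368.0000; (r_i+r_j)·cross = 30·368.0000 = 11040.0000
edge 3: (11.5,34.5)→(2,6)  cross = 11.5·6 − 2·34.5 = 0.0000; (r_i+r_j)·cross = 13.5·0.0000 = 0.0000
Σcross = 555.7500 → A = |Σcross|/2 = 277.8750 mm²
Σ(r_i+r_j)·cross = 18539.2500 → first moment M = |Σ|/6 = 3089.8750
R_c = M/A = 3089.8750/277.8750 = 11.1197 mm
θ = 260° = 4.537856 rad
V = θ·R_c·A = 4.537856·11.1197·277.8750 = 14021.408 mm³

Volume = 14021.408 mm³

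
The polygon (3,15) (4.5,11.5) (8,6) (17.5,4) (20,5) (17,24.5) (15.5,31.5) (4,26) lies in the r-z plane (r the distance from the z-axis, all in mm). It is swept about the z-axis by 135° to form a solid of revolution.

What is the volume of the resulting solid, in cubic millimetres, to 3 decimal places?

Profile (r,z), 8 vertices: (3,15) (4.5,11.5) (8,6) (17.5,4) (20,5) (17,24.5) (15.5,31.5) (4,26)
edge 0: (3,15)→(4.5,11.5)  cross = 3·11.5 − 4.5·15 = -33.0000; (r_i+r_j)·cross = 7.5·-33.0000 = -247.5000
edge 1: (4.5,11.5)→(8,6)  cross = 4.5·6 − 8·11.5 = -65.0000; (r_i+r_j)·cross = 12.5·-65.0000 = -812.5000
edge 2: (8,6)→(17.5,4)  cross = 8·4 − 17.5·6 = -73.0000; (r_i+r_j)·cross = 25.5·-73.0000 = -1861.5000
edge 3: (17.5,4)→(20,5)  cross = 17.5·5 − 20·4 = 7.5000; (r_i+r_j)·cross = 37.5·7.5000 = 281.2500
edge 4: (20,5)→(17,24.5)  cross = 20·24.5 − 17·5 = 405.0000; (r_i+r_j)·cross = 37·405.0000 = 14985.0000
edge 5: (17,24.5)→(15.5,31.5)  cross = 17·31.5 − 15.5·24.5 = 155.7500; (r_i+r_j)·cross = 32.5·155.7500 = 5061.8750
edge 6: (15.5,31.5)→(4,26)  cross = 15.5·26 − 4·31.5 = 277.0000; (r_i+r_j)·cross = 19.5·277.0000 = 5401.5000
edge 7: (4,26)→(3,15)  cross = 4·15 − 3·26 = -18.0000; (r_i+r_j)·cross = 7·-18.0000 = -126.0000
Σcross = 656.2500 → A = |Σcross|/2 = 328.1250 mm²
Σ(r_i+r_j)·cross = 22682.1250 → first moment M = |Σ|/6 = 3780.3542
R_c = M/A = 3780.3542/328.1250 = 11.5211 mm
θ = 135° = 2.356194 rad
V = θ·R_c·A = 2.356194·11.5211·328.1250 = 8907.250 mm³

Volume = 8907.250 mm³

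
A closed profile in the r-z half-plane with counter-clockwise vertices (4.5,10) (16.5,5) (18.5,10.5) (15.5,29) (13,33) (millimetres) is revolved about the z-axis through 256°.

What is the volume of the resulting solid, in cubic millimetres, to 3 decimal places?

Volume = 11952.573 mm³

Profile (r,z), 5 vertices: (4.5,10) (16.5,5) (18.5,10.5) (15.5,29) (13,33)
edge 0: (4.5,10)→(16.5,5)  cross = 4.5·5 − 16.5·10 = -142.5000; (r_i+r_j)·cross = 21·-142.5000 = -2992.5000
edge 1: (16.5,5)→(18.5,10.5)  cross = 16.5·10.5 − 18.5·5 = 80.7500; (r_i+r_j)·cross = 35·80.7500 = 2826.2500
edge 2: (18.5,10.5)→(15.5,29)  cross = 18.5·29 − 15.5·10.5 = 373.7500; (r_i+r_j)·cross = 34·373.7500 = 12707.5000
edge 3: (15.5,29)→(13,33)  cross = 15.5·33 − 13·29 = 134.5000; (r_i+r_j)·cross = 28.5·134.5000 = 3833.2500
edge 4: (13,33)→(4.5,10)  cross = 13·10 − 4.5·33 = -18.5000; (r_i+r_j)·cross = 17.5·-18.5000 = -323.7500
Σcross = 428.0000 → A = |Σcross|/2 = 214.0000 mm²
Σ(r_i+r_j)·cross = 16050.7500 → first moment M = |Σ|/6 = 2675.1250
R_c = M/A = 2675.1250/214.0000 = 12.5006 mm
θ = 256° = 4.468043 rad
V = θ·R_c·A = 4.468043·12.5006·214.0000 = 11952.573 mm³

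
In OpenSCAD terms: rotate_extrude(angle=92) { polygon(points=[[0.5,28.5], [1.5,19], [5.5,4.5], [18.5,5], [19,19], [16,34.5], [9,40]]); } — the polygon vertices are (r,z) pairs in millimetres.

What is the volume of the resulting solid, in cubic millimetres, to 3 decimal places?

Profile (r,z), 7 vertices: (0.5,28.5) (1.5,19) (5.5,4.5) (18.5,5) (19,19) (16,34.5) (9,40)
edge 0: (0.5,28.5)→(1.5,19)  cross = 0.5·19 − 1.5·28.5 = -33.2500; (r_i+r_j)·cross = 2·-33.2500 = -66.5000
edge 1: (1.5,19)→(5.5,4.5)  cross = 1.5·4.5 − 5.5·19 = -97.7500; (r_i+r_j)·cross = 7·-97.7500 = -684.2500
edge 2: (5.5,4.5)→(18.5,5)  cross = 5.5·5 − 18.5·4.5 = -55.7500; (r_i+r_j)·cross = 24·-55.7500 = -1338.0000
edge 3: (18.5,5)→(19,19)  cross = 18.5·19 − 19·5 = 256.5000; (r_i+r_j)·cross = 37.5·256.5000 = 9618.7500
edge 4: (19,19)→(16,34.5)  cross = 19·34.5 − 16·19 = 351.5000; (r_i+r_j)·cross = 35·351.5000 = 12302.5000
edge 5: (16,34.5)→(9,40)  cross = 16·40 − 9·34.5 = 329.5000; (r_i+r_j)·cross = 25·329.5000 = 8237.5000
edge 6: (9,40)→(0.5,28.5)  cross = 9·28.5 − 0.5·40 = 236.5000; (r_i+r_j)·cross = 9.5·236.5000 = 2246.7500
Σcross = 987.2500 → A = |Σcross|/2 = 493.6250 mm²
Σ(r_i+r_j)·cross = 30316.7500 → first moment M = |Σ|/6 = 5052.7917
R_c = M/A = 5052.7917/493.6250 = 10.2361 mm
θ = 92° = 1.605703 rad
V = θ·R_c·A = 1.605703·10.2361·493.6250 = 8113.282 mm³

Volume = 8113.282 mm³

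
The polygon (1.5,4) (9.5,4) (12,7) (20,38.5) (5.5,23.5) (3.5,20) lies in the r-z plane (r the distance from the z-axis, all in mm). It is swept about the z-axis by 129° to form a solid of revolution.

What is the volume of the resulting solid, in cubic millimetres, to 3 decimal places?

Volume = 6418.532 mm³

Profile (r,z), 6 vertices: (1.5,4) (9.5,4) (12,7) (20,38.5) (5.5,23.5) (3.5,20)
edge 0: (1.5,4)→(9.5,4)  cross = 1.5·4 − 9.5·4 = -32.0000; (r_i+r_j)·cross = 11·-32.0000 = -352.0000
edge 1: (9.5,4)→(12,7)  cross = 9.5·7 − 12·4 = 18.5000; (r_i+r_j)·cross = 21.5·18.5000 = 397.7500
edge 2: (12,7)→(20,38.5)  cross = 12·38.5 − 20·7 = 322.0000; (r_i+r_j)·cross = 32·322.0000 = 10304.0000
edge 3: (20,38.5)→(5.5,23.5)  cross = 20·23.5 − 5.5·38.5 = 258.2500; (r_i+r_j)·cross = 25.5·258.2500 = 6585.3750
edge 4: (5.5,23.5)→(3.5,20)  cross = 5.5·20 − 3.5·23.5 = 27.7500; (r_i+r_j)·cross = 9·27.7500 = 249.7500
edge 5: (3.5,20)→(1.5,4)  cross = 3.5·4 − 1.5·20 = -16.0000; (r_i+r_j)·cross = 5·-16.0000 = -80.0000
Σcross = 578.5000 → A = |Σcross|/2 = 289.2500 mm²
Σ(r_i+r_j)·cross = 17104.8750 → first moment M = |Σ|/6 = 2850.8125
R_c = M/A = 2850.8125/289.2500 = 9.8559 mm
θ = 129° = 2.251475 rad
V = θ·R_c·A = 2.251475·9.8559·289.2500 = 6418.532 mm³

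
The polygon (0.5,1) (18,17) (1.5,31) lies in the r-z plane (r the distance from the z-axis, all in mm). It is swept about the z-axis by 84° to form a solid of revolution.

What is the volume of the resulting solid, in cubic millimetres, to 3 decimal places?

Volume = 2487.443 mm³

Profile (r,z), 3 vertices: (0.5,1) (18,17) (1.5,31)
edge 0: (0.5,1)→(18,17)  cross = 0.5·17 − 18·1 = -9.5000; (r_i+r_j)·cross = 18.5·-9.5000 = -175.7500
edge 1: (18,17)→(1.5,31)  cross = 18·31 − 1.5·17 = 532.5000; (r_i+r_j)·cross = 19.5·532.5000 = 10383.7500
edge 2: (1.5,31)→(0.5,1)  cross = 1.5·1 − 0.5·31 = -14.0000; (r_i+r_j)·cross = 2·-14.0000 = -28.0000
Σcross = 509.0000 → A = |Σcross|/2 = 254.5000 mm²
Σ(r_i+r_j)·cross = 10180.0000 → first moment M = |Σ|/6 = 1696.6667
R_c = M/A = 1696.6667/254.5000 = 6.6667 mm
θ = 84° = 1.466077 rad
V = θ·R_c·A = 1.466077·6.6667·254.5000 = 2487.443 mm³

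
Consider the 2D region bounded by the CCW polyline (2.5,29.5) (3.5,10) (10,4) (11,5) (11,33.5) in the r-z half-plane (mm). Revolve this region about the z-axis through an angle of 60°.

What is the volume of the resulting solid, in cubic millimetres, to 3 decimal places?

Volume = 1508.423 mm³

Profile (r,z), 5 vertices: (2.5,29.5) (3.5,10) (10,4) (11,5) (11,33.5)
edge 0: (2.5,29.5)→(3.5,10)  cross = 2.5·10 − 3.5·29.5 = -78.2500; (r_i+r_j)·cross = 6·-78.2500 = -469.5000
edge 1: (3.5,10)→(10,4)  cross = 3.5·4 − 10·10 = -86.0000; (r_i+r_j)·cross = 13.5·-86.0000 = -1161.0000
edge 2: (10,4)→(11,5)  cross = 10·5 − 11·4 = 6.0000; (r_i+r_j)·cross = 21·6.0000 = 126.0000
edge 3: (11,5)→(11,33.5)  cross = 11·33.5 − 11·5 = 313.5000; (r_i+r_j)·cross = 22·313.5000 = 6897.0000
edge 4: (11,33.5)→(2.5,29.5)  cross = 11·29.5 − 2.5·33.5 = 240.7500; (r_i+r_j)·cross = 13.5·240.7500 = 3250.1250
Σcross = 396.0000 → A = |Σcross|/2 = 198.0000 mm²
Σ(r_i+r_j)·cross = 8642.6250 → first moment M = |Σ|/6 = 1440.4375
R_c = M/A = 1440.4375/198.0000 = 7.2749 mm
θ = 60° = 1.047198 rad
V = θ·R_c·A = 1.047198·7.2749·198.0000 = 1508.423 mm³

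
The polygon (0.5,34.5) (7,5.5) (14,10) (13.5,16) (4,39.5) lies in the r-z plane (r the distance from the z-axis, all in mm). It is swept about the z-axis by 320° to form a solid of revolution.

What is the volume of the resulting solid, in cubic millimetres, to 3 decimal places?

Volume = 8613.898 mm³

Profile (r,z), 5 vertices: (0.5,34.5) (7,5.5) (14,10) (13.5,16) (4,39.5)
edge 0: (0.5,34.5)→(7,5.5)  cross = 0.5·5.5 − 7·34.5 = -238.7500; (r_i+r_j)·cross = 7.5·-238.7500 = -1790.6250
edge 1: (7,5.5)→(14,10)  cross = 7·10 − 14·5.5 = -7.0000; (r_i+r_j)·cross = 21·-7.0000 = -147.0000
edge 2: (14,10)→(13.5,16)  cross = 14·16 − 13.5·10 = 89.0000; (r_i+r_j)·cross = 27.5·89.0000 = 2447.5000
edge 3: (13.5,16)→(4,39.5)  cross = 13.5·39.5 − 4·16 = 469.2500; (r_i+r_j)·cross = 17.5·469.2500 = 8211.8750
edge 4: (4,39.5)→(0.5,34.5)  cross = 4·34.5 − 0.5·39.5 = 118.2500; (r_i+r_j)·cross = 4.5·118.2500 = 532.1250
Σcross = 430.7500 → A = |Σcross|/2 = 215.3750 mm²
Σ(r_i+r_j)·cross = 9253.8750 → first moment M = |Σ|/6 = 1542.3125
R_c = M/A = 1542.3125/215.3750 = 7.1611 mm
θ = 320° = 5.585054 rad
V = θ·R_c·A = 5.585054·7.1611·215.3750 = 8613.898 mm³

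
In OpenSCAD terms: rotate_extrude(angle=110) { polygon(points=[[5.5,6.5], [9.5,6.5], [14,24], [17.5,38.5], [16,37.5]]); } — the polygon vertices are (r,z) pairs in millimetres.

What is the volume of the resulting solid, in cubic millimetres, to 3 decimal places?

Volume = 1832.828 mm³

Profile (r,z), 5 vertices: (5.5,6.5) (9.5,6.5) (14,24) (17.5,38.5) (16,37.5)
edge 0: (5.5,6.5)→(9.5,6.5)  cross = 5.5·6.5 − 9.5·6.5 = -26.0000; (r_i+r_j)·cross = 15·-26.0000 = -390.0000
edge 1: (9.5,6.5)→(14,24)  cross = 9.5·24 − 14·6.5 = 137.0000; (r_i+r_j)·cross = 23.5·137.0000 = 3219.5000
edge 2: (14,24)→(17.5,38.5)  cross = 14·38.5 − 17.5·24 = 119.0000; (r_i+r_j)·cross = 31.5·119.0000 = 3748.5000
edge 3: (17.5,38.5)→(16,37.5)  cross = 17.5·37.5 − 16·38.5 = 40.2500; (r_i+r_j)·cross = 33.5·40.2500 = 1348.3750
edge 4: (16,37.5)→(5.5,6.5)  cross = 16·6.5 − 5.5·37.5 = -102.2500; (r_i+r_j)·cross = 21.5·-102.2500 = -2198.3750
Σcross = 168.0000 → A = |Σcross|/2 = 84.0000 mm²
Σ(r_i+r_j)·cross = 5728.0000 → first moment M = |Σ|/6 = 954.6667
R_c = M/A = 954.6667/84.0000 = 11.3651 mm
θ = 110° = 1.919862 rad
V = θ·R_c·A = 1.919862·11.3651·84.0000 = 1832.828 mm³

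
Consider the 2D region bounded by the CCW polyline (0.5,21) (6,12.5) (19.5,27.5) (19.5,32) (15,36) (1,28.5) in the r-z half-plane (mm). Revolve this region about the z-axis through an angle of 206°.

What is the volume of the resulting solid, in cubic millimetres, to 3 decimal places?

Profile (r,z), 6 vertices: (0.5,21) (6,12.5) (19.5,27.5) (19.5,32) (15,36) (1,28.5)
edge 0: (0.5,21)→(6,12.5)  cross = 0.5·12.5 − 6·21 = -119.7500; (r_i+r_j)·cross = 6.5·-119.7500 = -778.3750
edge 1: (6,12.5)→(19.5,27.5)  cross = 6·27.5 − 19.5·12.5 = -78.7500; (r_i+r_j)·cross = 25.5·-78.7500 = -2008.1250
edge 2: (19.5,27.5)→(19.5,32)  cross = 19.5·32 − 19.5·27.5 = 87.7500; (r_i+r_j)·cross = 39·87.7500 = 3422.2500
edge 3: (19.5,32)→(15,36)  cross = 19.5·36 − 15·32 = 222.0000; (r_i+r_j)·cross = 34.5·222.0000 = 7659.0000
edge 4: (15,36)→(1,28.5)  cross = 15·28.5 − 1·36 = 391.5000; (r_i+r_j)·cross = 16·391.5000 = 6264.0000
edge 5: (1,28.5)→(0.5,21)  cross = 1·21 − 0.5·28.5 = 6.7500; (r_i+r_j)·cross = 1.5·6.7500 = 10.1250
Σcross = 509.5000 → A = |Σcross|/2 = 254.7500 mm²
Σ(r_i+r_j)·cross = 14568.8750 → first moment M = |Σ|/6 = 2428.1458
R_c = M/A = 2428.1458/254.7500 = 9.5315 mm
θ = 206° = 3.595378 rad
V = θ·R_c·A = 3.595378·9.5315·254.7500 = 8730.103 mm³

Volume = 8730.103 mm³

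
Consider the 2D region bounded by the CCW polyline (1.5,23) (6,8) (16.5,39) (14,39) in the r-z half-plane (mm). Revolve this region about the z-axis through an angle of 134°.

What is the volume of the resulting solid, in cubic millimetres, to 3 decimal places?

Profile (r,z), 4 vertices: (1.5,23) (6,8) (16.5,39) (14,39)
edge 0: (1.5,23)→(6,8)  cross = 1.5·8 − 6·23 = -126.0000; (r_i+r_j)·cross = 7.5·-126.0000 = -945.0000
edge 1: (6,8)→(16.5,39)  cross = 6·39 − 16.5·8 = 102.0000; (r_i+r_j)·cross = 22.5·102.0000 = 2295.0000
edge 2: (16.5,39)→(14,39)  cross = 16.5·39 − 14·39 = 97.5000; (r_i+r_j)·cross = 30.5·97.5000 = 2973.7500
edge 3: (14,39)→(1.5,23)  cross = 14·23 − 1.5·39 = 263.5000; (r_i+r_j)·cross = 15.5·263.5000 = 4084.2500
Σcross = 337.0000 → A = |Σcross|/2 = 168.5000 mm²
Σ(r_i+r_j)·cross = 8408.0000 → first moment M = |Σ|/6 = 1401.3333
R_c = M/A = 1401.3333/168.5000 = 8.3165 mm
θ = 134° = 2.338741 rad
V = θ·R_c·A = 2.338741·8.3165·168.5000 = 3277.356 mm³

Volume = 3277.356 mm³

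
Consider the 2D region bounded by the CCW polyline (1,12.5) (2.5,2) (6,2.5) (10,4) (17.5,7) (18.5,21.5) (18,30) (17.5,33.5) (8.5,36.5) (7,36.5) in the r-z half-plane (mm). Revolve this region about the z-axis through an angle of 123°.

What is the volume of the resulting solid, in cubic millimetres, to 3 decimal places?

Profile (r,z), 10 vertices: (1,12.5) (2.5,2) (6,2.5) (10,4) (17.5,7) (18.5,21.5) (18,30) (17.5,33.5) (8.5,36.5) (7,36.5)
edge 0: (1,12.5)→(2.5,2)  cross = 1·2 − 2.5·12.5 = -29.2500; (r_i+r_j)·cross = 3.5·-29.2500 = -102.3750
edge 1: (2.5,2)→(6,2.5)  cross = 2.5·2.5 − 6·2 = -5.7500; (r_i+r_j)·cross = 8.5·-5.7500 = -48.8750
edge 2: (6,2.5)→(10,4)  cross = 6·4 − 10·2.5 = -1.0000; (r_i+r_j)·cross = 16·-1.0000 = -16.0000
edge 3: (10,4)→(17.5,7)  cross = 10·7 − 17.5·4 = 0.0000; (r_i+r_j)·cross = 27.5·0.0000 = 0.0000
edge 4: (17.5,7)→(18.5,21.5)  cross = 17.5·21.5 − 18.5·7 = 246.7500; (r_i+r_j)·cross = 36·246.7500 = 8883.0000
edge 5: (18.5,21.5)→(18,30)  cross = 18.5·30 − 18·21.5 = 168.0000; (r_i+r_j)·cross = 36.5·168.0000 = 6132.0000
edge 6: (18,30)→(17.5,33.5)  cross = 18·33.5 − 17.5·30 = 78.0000; (r_i+r_j)·cross = 35.5·78.0000 = 2769.0000
edge 7: (17.5,33.5)→(8.5,36.5)  cross = 17.5·36.5 − 8.5·33.5 = 354.0000; (r_i+r_j)·cross = 26·354.0000 = 9204.0000
edge 8: (8.5,36.5)→(7,36.5)  cross = 8.5·36.5 − 7·36.5 = 54.7500; (r_i+r_j)·cross = 15.5·54.7500 = 848.6250
edge 9: (7,36.5)→(1,12.5)  cross = 7·12.5 − 1·36.5 = 51.0000; (r_i+r_j)·cross = 8·51.0000 = 408.0000
Σcross = 916.5000 → A = |Σcross|/2 = 458.2500 mm²
Σ(r_i+r_j)·cross = 28077.3750 → first moment M = |Σ|/6 = 4679.5625
R_c = M/A = 4679.5625/458.2500 = 10.2118 mm
θ = 123° = 2.146755 rad
V = θ·R_c·A = 2.146755·10.2118·458.2500 = 10045.874 mm³

Volume = 10045.874 mm³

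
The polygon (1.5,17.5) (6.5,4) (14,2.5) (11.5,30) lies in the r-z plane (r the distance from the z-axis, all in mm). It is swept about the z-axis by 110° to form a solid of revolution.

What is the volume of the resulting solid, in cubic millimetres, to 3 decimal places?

Profile (r,z), 4 vertices: (1.5,17.5) (6.5,4) (14,2.5) (11.5,30)
edge 0: (1.5,17.5)→(6.5,4)  cross = 1.5·4 − 6.5·17.5 = -107.7500; (r_i+r_j)·cross = 8·-107.7500 = -862.0000
edge 1: (6.5,4)→(14,2.5)  cross = 6.5·2.5 − 14·4 = -39.7500; (r_i+r_j)·cross = 20.5·-39.7500 = -814.8750
edge 2: (14,2.5)→(11.5,30)  cross = 14·30 − 11.5·2.5 = 391.2500; (r_i+r_j)·cross = 25.5·391.2500 = 9976.8750
edge 3: (11.5,30)→(1.5,17.5)  cross = 11.5·17.5 − 1.5·30 = 156.2500; (r_i+r_j)·cross = 13·156.2500 = 2031.2500
Σcross = 400.0000 → A = |Σcross|/2 = 200.0000 mm²
Σ(r_i+r_j)·cross = 10331.2500 → first moment M = |Σ|/6 = 1721.8750
R_c = M/A = 1721.8750/200.0000 = 8.6094 mm
θ = 110° = 1.919862 rad
V = θ·R_c·A = 1.919862·8.6094·200.0000 = 3305.763 mm³

Volume = 3305.763 mm³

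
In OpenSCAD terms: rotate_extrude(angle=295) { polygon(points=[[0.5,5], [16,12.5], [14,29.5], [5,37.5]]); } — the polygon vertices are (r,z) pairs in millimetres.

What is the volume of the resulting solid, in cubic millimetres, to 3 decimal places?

Volume = 12785.991 mm³

Profile (r,z), 4 vertices: (0.5,5) (16,12.5) (14,29.5) (5,37.5)
edge 0: (0.5,5)→(16,12.5)  cross = 0.5·12.5 − 16·5 = -73.7500; (r_i+r_j)·cross = 16.5·-73.7500 = -1216.8750
edge 1: (16,12.5)→(14,29.5)  cross = 16·29.5 − 14·12.5 = 297.0000; (r_i+r_j)·cross = 30·297.0000 = 8910.0000
edge 2: (14,29.5)→(5,37.5)  cross = 14·37.5 − 5·29.5 = 377.5000; (r_i+r_j)·cross = 19·377.5000 = 7172.5000
edge 3: (5,37.5)→(0.5,5)  cross = 5·5 − 0.5·37.5 = 6.2500; (r_i+r_j)·cross = 5.5·6.2500 = 34.3750
Σcross = 607.0000 → A = |Σcross|/2 = 303.5000 mm²
Σ(r_i+r_j)·cross = 14900.0000 → first moment M = |Σ|/6 = 2483.3333
R_c = M/A = 2483.3333/303.5000 = 8.1823 mm
θ = 295° = 5.148721 rad
V = θ·R_c·A = 5.148721·8.1823·303.5000 = 12785.991 mm³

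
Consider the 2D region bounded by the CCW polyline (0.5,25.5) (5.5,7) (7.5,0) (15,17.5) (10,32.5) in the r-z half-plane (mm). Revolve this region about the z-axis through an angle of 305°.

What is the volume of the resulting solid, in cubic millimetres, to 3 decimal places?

Profile (r,z), 5 vertices: (0.5,25.5) (5.5,7) (7.5,0) (15,17.5) (10,32.5)
edge 0: (0.5,25.5)→(5.5,7)  cross = 0.5·7 − 5.5·25.5 = -136.7500; (r_i+r_j)·cross = 6·-136.7500 = -820.5000
edge 1: (5.5,7)→(7.5,0)  cross = 5.5·0 − 7.5·7 = -52.5000; (r_i+r_j)·cross = 13·-52.5000 = -682.5000
edge 2: (7.5,0)→(15,17.5)  cross = 7.5·17.5 − 15·0 = 131.2500; (r_i+r_j)·cross = 22.5·131.2500 = 2953.1250
edge 3: (15,17.5)→(10,32.5)  cross = 15·32.5 − 10·17.5 = 312.5000; (r_i+r_j)·cross = 25·312.5000 = 7812.5000
edge 4: (10,32.5)→(0.5,25.5)  cross = 10·25.5 − 0.5·32.5 = 238.7500; (r_i+r_j)·cross = 10.5·238.7500 = 2506.8750
Σcross = 493.2500 → A = |Σcross|/2 = 246.6250 mm²
Σ(r_i+r_j)·cross = 11769.5000 → first moment M = |Σ|/6 = 1961.5833
R_c = M/A = 1961.5833/246.6250 = 7.9537 mm
θ = 305° = 5.323254 rad
V = θ·R_c·A = 5.323254·7.9537·246.6250 = 10442.007 mm³

Volume = 10442.007 mm³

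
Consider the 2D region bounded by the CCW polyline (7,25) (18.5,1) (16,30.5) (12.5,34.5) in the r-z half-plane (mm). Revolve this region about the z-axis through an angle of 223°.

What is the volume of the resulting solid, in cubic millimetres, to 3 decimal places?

Volume = 8789.786 mm³

Profile (r,z), 4 vertices: (7,25) (18.5,1) (16,30.5) (12.5,34.5)
edge 0: (7,25)→(18.5,1)  cross = 7·1 − 18.5·25 = -455.5000; (r_i+r_j)·cross = 25.5·-455.5000 = -11615.2500
edge 1: (18.5,1)→(16,30.5)  cross = 18.5·30.5 − 16·1 = 548.2500; (r_i+r_j)·cross = 34.5·548.2500 = 18914.6250
edge 2: (16,30.5)→(12.5,34.5)  cross = 16·34.5 − 12.5·30.5 = 170.7500; (r_i+r_j)·cross = 28.5·170.7500 = 4866.3750
edge 3: (12.5,34.5)→(7,25)  cross = 12.5·25 − 7·34.5 = 71.0000; (r_i+r_j)·cross = 19.5·71.0000 = 1384.5000
Σcross = 334.5000 → A = |Σcross|/2 = 167.2500 mm²
Σ(r_i+r_j)·cross = 13550.2500 → first moment M = |Σ|/6 = 2258.3750
R_c = M/A = 2258.3750/167.2500 = 13.5030 mm
θ = 223° = 3.892084 rad
V = θ·R_c·A = 3.892084·13.5030·167.2500 = 8789.786 mm³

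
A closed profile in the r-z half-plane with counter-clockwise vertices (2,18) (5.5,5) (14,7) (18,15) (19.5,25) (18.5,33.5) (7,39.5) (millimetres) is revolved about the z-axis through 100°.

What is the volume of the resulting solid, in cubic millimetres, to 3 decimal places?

Profile (r,z), 7 vertices: (2,18) (5.5,5) (14,7) (18,15) (19.5,25) (18.5,33.5) (7,39.5)
edge 0: (2,18)→(5.5,5)  cross = 2·5 − 5.5·18 = -89.0000; (r_i+r_j)·cross = 7.5·-89.0000 = -667.5000
edge 1: (5.5,5)→(14,7)  cross = 5.5·7 − 14·5 = -31.5000; (r_i+r_j)·cross = 19.5·-31.5000 = -614.2500
edge 2: (14,7)→(18,15)  cross = 14·15 − 18·7 = 84.0000; (r_i+r_j)·cross = 32·84.0000 = 2688.0000
edge 3: (18,15)→(19.5,25)  cross = 18·25 − 19.5·15 = 157.5000; (r_i+r_j)·cross = 37.5·157.5000 = 5906.2500
edge 4: (19.5,25)→(18.5,33.5)  cross = 19.5·33.5 − 18.5·25 = 190.7500; (r_i+r_j)·cross = 38·190.7500 = 7248.5000
edge 5: (18.5,33.5)→(7,39.5)  cross = 18.5·39.5 − 7·33.5 = 496.2500; (r_i+r_j)·cross = 25.5·496.2500 = 12654.3750
edge 6: (7,39.5)→(2,18)  cross = 7·18 − 2·39.5 = 47.0000; (r_i+r_j)·cross = 9·47.0000 = 423.0000
Σcross = 855.0000 → A = |Σcross|/2 = 427.5000 mm²
Σ(r_i+r_j)·cross = 27638.3750 → first moment M = |Σ|/6 = 4606.3958
R_c = M/A = 4606.3958/427.5000 = 10.7752 mm
θ = 100° = 1.745329 rad
V = θ·R_c·A = 1.745329·10.7752·427.5000 = 8039.677 mm³

Volume = 8039.677 mm³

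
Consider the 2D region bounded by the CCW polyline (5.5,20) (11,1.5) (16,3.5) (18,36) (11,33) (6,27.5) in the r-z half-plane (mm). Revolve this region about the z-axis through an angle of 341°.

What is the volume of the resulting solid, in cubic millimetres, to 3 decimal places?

Profile (r,z), 6 vertices: (5.5,20) (11,1.5) (16,3.5) (18,36) (11,33) (6,27.5)
edge 0: (5.5,20)→(11,1.5)  cross = 5.5·1.5 − 11·20 = -211.7500; (r_i+r_j)·cross = 16.5·-211.7500 = -3493.8750
edge 1: (11,1.5)→(16,3.5)  cross = 11·3.5 − 16·1.5 = 14.5000; (r_i+r_j)·cross = 27·14.5000 = 391.5000
edge 2: (16,3.5)→(18,36)  cross = 16·36 − 18·3.5 = 513.0000; (r_i+r_j)·cross = 34·513.0000 = 17442.0000
edge 3: (18,36)→(11,33)  cross = 18·33 − 11·36 = 198.0000; (r_i+r_j)·cross = 29·198.0000 = 5742.0000
edge 4: (11,33)→(6,27.5)  cross = 11·27.5 − 6·33 = 104.5000; (r_i+r_j)·cross = 17·104.5000 = 1776.5000
edge 5: (6,27.5)→(5.5,20)  cross = 6·20 − 5.5·27.5 = -31.2500; (r_i+r_j)·cross = 11.5·-31.2500 = -359.3750
Σcross = 587.0000 → A = |Σcross|/2 = 293.5000 mm²
Σ(r_i+r_j)·cross = 21498.7500 → first moment M = |Σ|/6 = 3583.1250
R_c = M/A = 3583.1250/293.5000 = 12.2083 mm
θ = 341° = 5.951573 rad
V = θ·R_c·A = 5.951573·12.2083·293.5000 = 21325.229 mm³

Volume = 21325.229 mm³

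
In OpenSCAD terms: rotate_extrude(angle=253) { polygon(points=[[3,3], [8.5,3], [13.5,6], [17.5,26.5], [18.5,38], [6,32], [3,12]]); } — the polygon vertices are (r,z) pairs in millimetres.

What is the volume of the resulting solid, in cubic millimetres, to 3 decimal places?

Profile (r,z), 7 vertices: (3,3) (8.5,3) (13.5,6) (17.5,26.5) (18.5,38) (6,32) (3,12)
edge 0: (3,3)→(8.5,3)  cross = 3·3 − 8.5·3 = -16.5000; (r_i+r_j)·cross = 11.5·-16.5000 = -189.7500
edge 1: (8.5,3)→(13.5,6)  cross = 8.5·6 − 13.5·3 = 10.5000; (r_i+r_j)·cross = 22·10.5000 = 231.0000
edge 2: (13.5,6)→(17.5,26.5)  cross = 13.5·26.5 − 17.5·6 = 252.7500; (r_i+r_j)·cross = 31·252.7500 = 7835.2500
edge 3: (17.5,26.5)→(18.5,38)  cross = 17.5·38 − 18.5·26.5 = 174.7500; (r_i+r_j)·cross = 36·174.7500 = 6291.0000
edge 4: (18.5,38)→(6,32)  cross = 18.5·32 − 6·38 = 364.0000; (r_i+r_j)·cross = 24.5·364.0000 = 8918.0000
edge 5: (6,32)→(3,12)  cross = 6·12 − 3·32 = -24.0000; (r_i+r_j)·cross = 9·-24.0000 = -216.0000
edge 6: (3,12)→(3,3)  cross = 3·3 − 3·12 = -27.0000; (r_i+r_j)·cross = 6·-27.0000 = -162.0000
Σcross = 734.5000 → A = |Σcross|/2 = 367.2500 mm²
Σ(r_i+r_j)·cross = 22707.5000 → first moment M = |Σ|/6 = 3784.5833
R_c = M/A = 3784.5833/367.2500 = 10.3052 mm
θ = 253° = 4.415683 rad
V = θ·R_c·A = 4.415683·10.3052·367.2500 = 16711.520 mm³

Volume = 16711.520 mm³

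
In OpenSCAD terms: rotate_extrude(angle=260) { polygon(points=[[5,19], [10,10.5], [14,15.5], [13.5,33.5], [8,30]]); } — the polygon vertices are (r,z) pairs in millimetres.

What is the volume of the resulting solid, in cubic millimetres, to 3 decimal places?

Volume = 6235.109 mm³

Profile (r,z), 5 vertices: (5,19) (10,10.5) (14,15.5) (13.5,33.5) (8,30)
edge 0: (5,19)→(10,10.5)  cross = 5·10.5 − 10·19 = -137.5000; (r_i+r_j)·cross = 15·-137.5000 = -2062.5000
edge 1: (10,10.5)→(14,15.5)  cross = 10·15.5 − 14·10.5 = 8.0000; (r_i+r_j)·cross = 24·8.0000 = 192.0000
edge 2: (14,15.5)→(13.5,33.5)  cross = 14·33.5 − 13.5·15.5 = 259.7500; (r_i+r_j)·cross = 27.5·259.7500 = 7143.1250
edge 3: (13.5,33.5)→(8,30)  cross = 13.5·30 − 8·33.5 = 137.0000; (r_i+r_j)·cross = 21.5·137.0000 = 2945.5000
edge 4: (8,30)→(5,19)  cross = 8·19 − 5·30 = 2.0000; (r_i+r_j)·cross = 13·2.0000 = 26.0000
Σcross = 269.2500 → A = |Σcross|/2 = 134.6250 mm²
Σ(r_i+r_j)·cross = 8244.1250 → first moment M = |Σ|/6 = 1374.0208
R_c = M/A = 1374.0208/134.6250 = 10.2063 mm
θ = 260° = 4.537856 rad
V = θ·R_c·A = 4.537856·10.2063·134.6250 = 6235.109 mm³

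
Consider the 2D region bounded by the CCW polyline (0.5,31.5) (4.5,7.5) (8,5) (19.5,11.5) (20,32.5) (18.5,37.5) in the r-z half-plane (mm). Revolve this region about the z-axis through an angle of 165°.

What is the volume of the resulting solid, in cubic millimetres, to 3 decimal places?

Volume = 14917.809 mm³

Profile (r,z), 6 vertices: (0.5,31.5) (4.5,7.5) (8,5) (19.5,11.5) (20,32.5) (18.5,37.5)
edge 0: (0.5,31.5)→(4.5,7.5)  cross = 0.5·7.5 − 4.5·31.5 = -138.0000; (r_i+r_j)·cross = 5·-138.0000 = -690.0000
edge 1: (4.5,7.5)→(8,5)  cross = 4.5·5 − 8·7.5 = -37.5000; (r_i+r_j)·cross = 12.5·-37.5000 = -468.7500
edge 2: (8,5)→(19.5,11.5)  cross = 8·11.5 − 19.5·5 = -5.5000; (r_i+r_j)·cross = 27.5·-5.5000 = -151.2500
edge 3: (19.5,11.5)→(20,32.5)  cross = 19.5·32.5 − 20·11.5 = 403.7500; (r_i+r_j)·cross = 39.5·403.7500 = 15948.1250
edge 4: (20,32.5)→(18.5,37.5)  cross = 20·37.5 − 18.5·32.5 = 148.7500; (r_i+r_j)·cross = 38.5·148.7500 = 5726.8750
edge 5: (18.5,37.5)→(0.5,31.5)  cross = 18.5·31.5 − 0.5·37.5 = 564.0000; (r_i+r_j)·cross = 19·564.0000 = 10716.0000
Σcross = 935.5000 → A = |Σcross|/2 = 467.7500 mm²
Σ(r_i+r_j)·cross = 31081.0000 → first moment M = |Σ|/6 = 5180.1667
R_c = M/A = 5180.1667/467.7500 = 11.0746 mm
θ = 165° = 2.879793 rad
V = θ·R_c·A = 2.879793·11.0746·467.7500 = 14917.809 mm³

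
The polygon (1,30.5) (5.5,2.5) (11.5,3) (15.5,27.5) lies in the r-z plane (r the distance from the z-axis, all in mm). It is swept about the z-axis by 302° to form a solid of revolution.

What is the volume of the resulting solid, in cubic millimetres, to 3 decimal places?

Profile (r,z), 4 vertices: (1,30.5) (5.5,2.5) (11.5,3) (15.5,27.5)
edge 0: (1,30.5)→(5.5,2.5)  cross = 1·2.5 − 5.5·30.5 = -165.2500; (r_i+r_j)·cross = 6.5·-165.2500 = -1074.1250
edge 1: (5.5,2.5)→(11.5,3)  cross = 5.5·3 − 11.5·2.5 = -12.2500; (r_i+r_j)·cross = 17·-12.2500 = -208.2500
edge 2: (11.5,3)→(15.5,27.5)  cross = 11.5·27.5 − 15.5·3 = 269.7500; (r_i+r_j)·cross = 27·269.7500 = 7283.2500
edge 3: (15.5,27.5)→(1,30.5)  cross = 15.5·30.5 − 1·27.5 = 445.2500; (r_i+r_j)·cross = 16.5·445.2500 = 7346.6250
Σcross = 537.5000 → A = |Σcross|/2 = 268.7500 mm²
Σ(r_i+r_j)·cross = 13347.5000 → first moment M = |Σ|/6 = 2224.5833
R_c = M/A = 2224.5833/268.7500 = 8.2775 mm
θ = 302° = 5.270894 rad
V = θ·R_c·A = 5.270894·8.2775·268.7500 = 11725.544 mm³

Volume = 11725.544 mm³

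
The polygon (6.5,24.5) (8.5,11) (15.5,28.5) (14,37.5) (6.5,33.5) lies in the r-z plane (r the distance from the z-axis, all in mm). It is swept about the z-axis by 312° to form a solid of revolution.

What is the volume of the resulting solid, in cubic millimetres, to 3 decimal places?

Profile (r,z), 5 vertices: (6.5,24.5) (8.5,11) (15.5,28.5) (14,37.5) (6.5,33.5)
edge 0: (6.5,24.5)→(8.5,11)  cross = 6.5·11 − 8.5·24.5 = -136.7500; (r_i+r_j)·cross = 15·-136.7500 = -2051.2500
edge 1: (8.5,11)→(15.5,28.5)  cross = 8.5·28.5 − 15.5·11 = 71.7500; (r_i+r_j)·cross = 24·71.7500 = 1722.0000
edge 2: (15.5,28.5)→(14,37.5)  cross = 15.5·37.5 − 14·28.5 = 182.2500; (r_i+r_j)·cross = 29.5·182.2500 = 5376.3750
edge 3: (14,37.5)→(6.5,33.5)  cross = 14·33.5 − 6.5·37.5 = 225.2500; (r_i+r_j)·cross = 20.5·225.2500 = 4617.6250
edge 4: (6.5,33.5)→(6.5,24.5)  cross = 6.5·24.5 − 6.5·33.5 = -58.5000; (r_i+r_j)·cross = 13·-58.5000 = -760.5000
Σcross = 284.0000 → A = |Σcross|/2 = 142.0000 mm²
Σ(r_i+r_j)·cross = 8904.2500 → first moment M = |Σ|/6 = 1484.0417
R_c = M/A = 1484.0417/142.0000 = 10.4510 mm
θ = 312° = 5.445427 rad
V = θ·R_c·A = 5.445427·10.4510·142.0000 = 8081.241 mm³

Volume = 8081.241 mm³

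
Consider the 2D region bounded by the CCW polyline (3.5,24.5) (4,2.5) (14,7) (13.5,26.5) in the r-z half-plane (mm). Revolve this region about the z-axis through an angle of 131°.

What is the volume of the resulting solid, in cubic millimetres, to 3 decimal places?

Volume = 4136.207 mm³

Profile (r,z), 4 vertices: (3.5,24.5) (4,2.5) (14,7) (13.5,26.5)
edge 0: (3.5,24.5)→(4,2.5)  cross = 3.5·2.5 − 4·24.5 = -89.2500; (r_i+r_j)·cross = 7.5·-89.2500 = -669.3750
edge 1: (4,2.5)→(14,7)  cross = 4·7 − 14·2.5 = -7.0000; (r_i+r_j)·cross = 18·-7.0000 = -126.0000
edge 2: (14,7)→(13.5,26.5)  cross = 14·26.5 − 13.5·7 = 276.5000; (r_i+r_j)·cross = 27.5·276.5000 = 7603.7500
edge 3: (13.5,26.5)→(3.5,24.5)  cross = 13.5·24.5 − 3.5·26.5 = 238.0000; (r_i+r_j)·cross = 17·238.0000 = 4046.0000
Σcross = 418.2500 → A = |Σcross|/2 = 209.1250 mm²
Σ(r_i+r_j)·cross = 10854.3750 → first moment M = |Σ|/6 = 1809.0625
R_c = M/A = 1809.0625/209.1250 = 8.6506 mm
θ = 131° = 2.286381 rad
V = θ·R_c·A = 2.286381·8.6506·209.1250 = 4136.207 mm³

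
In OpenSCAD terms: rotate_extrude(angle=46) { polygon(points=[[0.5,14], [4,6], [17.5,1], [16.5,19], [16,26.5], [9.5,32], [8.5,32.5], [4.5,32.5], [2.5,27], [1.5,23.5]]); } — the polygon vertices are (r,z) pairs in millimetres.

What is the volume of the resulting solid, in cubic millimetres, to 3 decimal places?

Profile (r,z), 10 vertices: (0.5,14) (4,6) (17.5,1) (16.5,19) (16,26.5) (9.5,32) (8.5,32.5) (4.5,32.5) (2.5,27) (1.5,23.5)
edge 0: (0.5,14)→(4,6)  cross = 0.5·6 − 4·14 = -53.0000; (r_i+r_j)·cross = 4.5·-53.0000 = -238.5000
edge 1: (4,6)→(17.5,1)  cross = 4·1 − 17.5·6 = -101.0000; (r_i+r_j)·cross = 21.5·-101.0000 = -2171.5000
edge 2: (17.5,1)→(16.5,19)  cross = 17.5·19 − 16.5·1 = 316.0000; (r_i+r_j)·cross = 34·316.0000 = 10744.0000
edge 3: (16.5,19)→(16,26.5)  cross = 16.5·26.5 − 16·19 = 133.2500; (r_i+r_j)·cross = 32.5·133.2500 = 4330.6250
edge 4: (16,26.5)→(9.5,32)  cross = 16·32 − 9.5·26.5 = 260.2500; (r_i+r_j)·cross = 25.5·260.2500 = 6636.3750
edge 5: (9.5,32)→(8.5,32.5)  cross = 9.5·32.5 − 8.5·32 = 36.7500; (r_i+r_j)·cross = 18·36.7500 = 661.5000
edge 6: (8.5,32.5)→(4.5,32.5)  cross = 8.5·32.5 − 4.5·32.5 = 130.0000; (r_i+r_j)·cross = 13·130.0000 = 1690.0000
edge 7: (4.5,32.5)→(2.5,27)  cross = 4.5·27 − 2.5·32.5 = 40.2500; (r_i+r_j)·cross = 7·40.2500 = 281.7500
edge 8: (2.5,27)→(1.5,23.5)  cross = 2.5·23.5 − 1.5·27 = 18.2500; (r_i+r_j)·cross = 4·18.2500 = 73.0000
edge 9: (1.5,23.5)→(0.5,14)  cross = 1.5·14 − 0.5·23.5 = 9.2500; (r_i+r_j)·cross = 2·9.2500 = 18.5000
Σcross = 790.0000 → A = |Σcross|/2 = 395.0000 mm²
Σ(r_i+r_j)·cross = 22025.7500 → first moment M = |Σ|/6 = 3670.9583
R_c = M/A = 3670.9583/395.0000 = 9.2936 mm
θ = 46° = 0.802851 rad
V = θ·R_c·A = 0.802851·9.2936·395.0000 = 2947.234 mm³

Volume = 2947.234 mm³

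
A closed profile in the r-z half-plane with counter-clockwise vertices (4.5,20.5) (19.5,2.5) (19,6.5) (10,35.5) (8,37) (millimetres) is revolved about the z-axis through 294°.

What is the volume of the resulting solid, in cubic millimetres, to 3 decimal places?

Volume = 11048.796 mm³

Profile (r,z), 5 vertices: (4.5,20.5) (19.5,2.5) (19,6.5) (10,35.5) (8,37)
edge 0: (4.5,20.5)→(19.5,2.5)  cross = 4.5·2.5 − 19.5·20.5 = -388.5000; (r_i+r_j)·cross = 24·-388.5000 = -9324.0000
edge 1: (19.5,2.5)→(19,6.5)  cross = 19.5·6.5 − 19·2.5 = 79.2500; (r_i+r_j)·cross = 38.5·79.2500 = 3051.1250
edge 2: (19,6.5)→(10,35.5)  cross = 19·35.5 − 10·6.5 = 609.5000; (r_i+r_j)·cross = 29·609.5000 = 17675.5000
edge 3: (10,35.5)→(8,37)  cross = 10·37 − 8·35.5 = 86.0000; (r_i+r_j)·cross = 18·86.0000 = 1548.0000
edge 4: (8,37)→(4.5,20.5)  cross = 8·20.5 − 4.5·37 = -2.5000; (r_i+r_j)·cross = 12.5·-2.5000 = -31.2500
Σcross = 383.7500 → A = |Σcross|/2 = 191.8750 mm²
Σ(r_i+r_j)·cross = 12919.3750 → first moment M = |Σ|/6 = 2153.2292
R_c = M/A = 2153.2292/191.8750 = 11.2220 mm
θ = 294° = 5.131268 rad
V = θ·R_c·A = 5.131268·11.2220·191.8750 = 11048.796 mm³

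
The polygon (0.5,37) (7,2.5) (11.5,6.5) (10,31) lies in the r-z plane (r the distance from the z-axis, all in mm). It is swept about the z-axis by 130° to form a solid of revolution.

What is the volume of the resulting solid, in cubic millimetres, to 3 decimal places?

Volume = 3163.737 mm³

Profile (r,z), 4 vertices: (0.5,37) (7,2.5) (11.5,6.5) (10,31)
edge 0: (0.5,37)→(7,2.5)  cross = 0.5·2.5 − 7·37 = -257.7500; (r_i+r_j)·cross = 7.5·-257.7500 = -1933.1250
edge 1: (7,2.5)→(11.5,6.5)  cross = 7·6.5 − 11.5·2.5 = 16.7500; (r_i+r_j)·cross = 18.5·16.7500 = 309.8750
edge 2: (11.5,6.5)→(10,31)  cross = 11.5·31 − 10·6.5 = 291.5000; (r_i+r_j)·cross = 21.5·291.5000 = 6267.2500
edge 3: (10,31)→(0.5,37)  cross = 10·37 − 0.5·31 = 354.5000; (r_i+r_j)·cross = 10.5·354.5000 = 3722.2500
Σcross = 405.0000 → A = |Σcross|/2 = 202.5000 mm²
Σ(r_i+r_j)·cross = 8366.2500 → first moment M = |Σ|/6 = 1394.3750
R_c = M/A = 1394.3750/202.5000 = 6.8858 mm
θ = 130° = 2.268928 rad
V = θ·R_c·A = 2.268928·6.8858·202.5000 = 3163.737 mm³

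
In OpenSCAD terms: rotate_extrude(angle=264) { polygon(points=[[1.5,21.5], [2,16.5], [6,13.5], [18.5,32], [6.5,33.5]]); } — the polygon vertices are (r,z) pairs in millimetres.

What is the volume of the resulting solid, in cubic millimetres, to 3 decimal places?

Volume = 6876.946 mm³

Profile (r,z), 5 vertices: (1.5,21.5) (2,16.5) (6,13.5) (18.5,32) (6.5,33.5)
edge 0: (1.5,21.5)→(2,16.5)  cross = 1.5·16.5 − 2·21.5 = -18.2500; (r_i+r_j)·cross = 3.5·-18.2500 = -63.8750
edge 1: (2,16.5)→(6,13.5)  cross = 2·13.5 − 6·16.5 = -72.0000; (r_i+r_j)·cross = 8·-72.0000 = -576.0000
edge 2: (6,13.5)→(18.5,32)  cross = 6·32 − 18.5·13.5 = -57.7500; (r_i+r_j)·cross = 24.5·-57.7500 = -1414.8750
edge 3: (18.5,32)→(6.5,33.5)  cross = 18.5·33.5 − 6.5·32 = 411.7500; (r_i+r_j)·cross = 25·411.7500 = 10293.7500
edge 4: (6.5,33.5)→(1.5,21.5)  cross = 6.5·21.5 − 1.5·33.5 = 89.5000; (r_i+r_j)·cross = 8·89.5000 = 716.0000
Σcross = 353.2500 → A = |Σcross|/2 = 176.6250 mm²
Σ(r_i+r_j)·cross = 8955.0000 → first moment M = |Σ|/6 = 1492.5000
R_c = M/A = 1492.5000/176.6250 = 8.4501 mm
θ = 264° = 4.607669 rad
V = θ·R_c·A = 4.607669·8.4501·176.6250 = 6876.946 mm³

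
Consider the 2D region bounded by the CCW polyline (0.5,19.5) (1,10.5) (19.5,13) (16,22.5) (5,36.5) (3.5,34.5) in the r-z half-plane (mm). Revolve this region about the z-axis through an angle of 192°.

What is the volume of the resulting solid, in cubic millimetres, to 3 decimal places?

Profile (r,z), 6 vertices: (0.5,19.5) (1,10.5) (19.5,13) (16,22.5) (5,36.5) (3.5,34.5)
edge 0: (0.5,19.5)→(1,10.5)  cross = 0.5·10.5 − 1·19.5 = -14.2500; (r_i+r_j)·cross = 1.5·-14.2500 = -21.3750
edge 1: (1,10.5)→(19.5,13)  cross = 1·13 − 19.5·10.5 = -191.7500; (r_i+r_j)·cross = 20.5·-191.7500 = -3930.8750
edge 2: (19.5,13)→(16,22.5)  cross = 19.5·22.5 − 16·13 = 230.7500; (r_i+r_j)·cross = 35.5·230.7500 = 8191.6250
edge 3: (16,22.5)→(5,36.5)  cross = 16·36.5 − 5·22.5 = 471.5000; (r_i+r_j)·cross = 21·471.5000 = 9901.5000
edge 4: (5,36.5)→(3.5,34.5)  cross = 5·34.5 − 3.5·36.5 = 44.7500; (r_i+r_j)·cross = 8.5·44.7500 = 380.3750
edge 5: (3.5,34.5)→(0.5,19.5)  cross = 3.5·19.5 − 0.5·34.5 = 51.0000; (r_i+r_j)·cross = 4·51.0000 = 204.0000
Σcross = 592.0000 → A = |Σcross|/2 = 296.0000 mm²
Σ(r_i+r_j)·cross = 14725.2500 → first moment M = |Σ|/6 = 2454.2083
R_c = M/A = 2454.2083/296.0000 = 8.2912 mm
θ = 192° = 3.351032 rad
V = θ·R_c·A = 3.351032·8.2912·296.0000 = 8224.131 mm³

Volume = 8224.131 mm³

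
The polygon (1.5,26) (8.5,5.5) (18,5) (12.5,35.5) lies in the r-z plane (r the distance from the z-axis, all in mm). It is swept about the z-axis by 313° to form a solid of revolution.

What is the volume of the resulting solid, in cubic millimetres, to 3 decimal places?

Volume = 16172.858 mm³

Profile (r,z), 4 vertices: (1.5,26) (8.5,5.5) (18,5) (12.5,35.5)
edge 0: (1.5,26)→(8.5,5.5)  cross = 1.5·5.5 − 8.5·26 = -212.7500; (r_i+r_j)·cross = 10·-212.7500 = -2127.5000
edge 1: (8.5,5.5)→(18,5)  cross = 8.5·5 − 18·5.5 = -56.5000; (r_i+r_j)·cross = 26.5·-56.5000 = -1497.2500
edge 2: (18,5)→(12.5,35.5)  cross = 18·35.5 − 12.5·5 = 576.5000; (r_i+r_j)·cross = 30.5·576.5000 = 17583.2500
edge 3: (12.5,35.5)→(1.5,26)  cross = 12.5·26 − 1.5·35.5 = 271.7500; (r_i+r_j)·cross = 14·271.7500 = 3804.5000
Σcross = 579.0000 → A = |Σcross|/2 = 289.5000 mm²
Σ(r_i+r_j)·cross = 17763.0000 → first moment M = |Σ|/6 = 2960.5000
R_c = M/A = 2960.5000/289.5000 = 10.2263 mm
θ = 313° = 5.462881 rad
V = θ·R_c·A = 5.462881·10.2263·289.5000 = 16172.858 mm³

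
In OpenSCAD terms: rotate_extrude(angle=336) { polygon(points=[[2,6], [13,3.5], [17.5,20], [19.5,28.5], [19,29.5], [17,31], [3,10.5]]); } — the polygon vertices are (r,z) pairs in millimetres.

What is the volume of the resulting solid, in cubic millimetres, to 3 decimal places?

Volume = 14822.034 mm³

Profile (r,z), 7 vertices: (2,6) (13,3.5) (17.5,20) (19.5,28.5) (19,29.5) (17,31) (3,10.5)
edge 0: (2,6)→(13,3.5)  cross = 2·3.5 − 13·6 = -71.0000; (r_i+r_j)·cross = 15·-71.0000 = -1065.0000
edge 1: (13,3.5)→(17.5,20)  cross = 13·20 − 17.5·3.5 = 198.7500; (r_i+r_j)·cross = 30.5·198.7500 = 6061.8750
edge 2: (17.5,20)→(19.5,28.5)  cross = 17.5·28.5 − 19.5·20 = 108.7500; (r_i+r_j)·cross = 37·108.7500 = 4023.7500
edge 3: (19.5,28.5)→(19,29.5)  cross = 19.5·29.5 − 19·28.5 = 33.7500; (r_i+r_j)·cross = 38.5·33.7500 = 1299.3750
edge 4: (19,29.5)→(17,31)  cross = 19·31 − 17·29.5 = 87.5000; (r_i+r_j)·cross = 36·87.5000 = 3150.0000
edge 5: (17,31)→(3,10.5)  cross = 17·10.5 − 3·31 = 85.5000; (r_i+r_j)·cross = 20·85.5000 = 1710.0000
edge 6: (3,10.5)→(2,6)  cross = 3·6 − 2·10.5 = -3.0000; (r_i+r_j)·cross = 5·-3.0000 = -15.0000
Σcross = 440.2500 → A = |Σcross|/2 = 220.1250 mm²
Σ(r_i+r_j)·cross = 15165.0000 → first moment M = |Σ|/6 = 2527.5000
R_c = M/A = 2527.5000/220.1250 = 11.4821 mm
θ = 336° = 5.864306 rad
V = θ·R_c·A = 5.864306·11.4821·220.1250 = 14822.034 mm³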